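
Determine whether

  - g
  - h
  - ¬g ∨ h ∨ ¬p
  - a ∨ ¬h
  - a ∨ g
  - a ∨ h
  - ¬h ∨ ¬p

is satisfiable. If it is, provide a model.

Unit clause (g) forces g = True.
Unit clause (h) forces h = True.
In (a ∨ ¬h) only a is left, so a = True.
In (¬h ∨ ¬p) only ¬p is left, so p = False.
Check each clause:
  (g): g holds.
  (h): h holds.
  (¬g ∨ h ∨ ¬p): h holds.
  (a ∨ ¬h): a holds.
  (a ∨ g): a holds.
  (a ∨ h): a holds.
  (¬h ∨ ¬p): ¬p holds.
All clauses satisfied.

a=T, g=T, h=T, p=F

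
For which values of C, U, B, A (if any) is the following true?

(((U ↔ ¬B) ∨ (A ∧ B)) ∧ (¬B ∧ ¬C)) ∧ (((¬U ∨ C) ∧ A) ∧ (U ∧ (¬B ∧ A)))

Unsatisfiable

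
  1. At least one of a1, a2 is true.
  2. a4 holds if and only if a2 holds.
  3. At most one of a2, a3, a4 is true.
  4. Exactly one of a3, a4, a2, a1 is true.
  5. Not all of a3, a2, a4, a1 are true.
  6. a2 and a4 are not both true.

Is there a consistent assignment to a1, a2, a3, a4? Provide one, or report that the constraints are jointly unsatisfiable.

a1: True, a2: False, a3: False, a4: False

  (1) {a1, a2}: 1 true — at least one ✓
  (2) a4=F, a2=F — same ✓
  (3) {a2, a3, a4}: 0 true — at most one ✓
  (4) {a3, a4, a2, a1}: 1 true — exactly one ✓
  (5) {a3, a2, a4, a1}: 1/4 true — not all ✓
  (6) a2=F, a4=F — not both ✓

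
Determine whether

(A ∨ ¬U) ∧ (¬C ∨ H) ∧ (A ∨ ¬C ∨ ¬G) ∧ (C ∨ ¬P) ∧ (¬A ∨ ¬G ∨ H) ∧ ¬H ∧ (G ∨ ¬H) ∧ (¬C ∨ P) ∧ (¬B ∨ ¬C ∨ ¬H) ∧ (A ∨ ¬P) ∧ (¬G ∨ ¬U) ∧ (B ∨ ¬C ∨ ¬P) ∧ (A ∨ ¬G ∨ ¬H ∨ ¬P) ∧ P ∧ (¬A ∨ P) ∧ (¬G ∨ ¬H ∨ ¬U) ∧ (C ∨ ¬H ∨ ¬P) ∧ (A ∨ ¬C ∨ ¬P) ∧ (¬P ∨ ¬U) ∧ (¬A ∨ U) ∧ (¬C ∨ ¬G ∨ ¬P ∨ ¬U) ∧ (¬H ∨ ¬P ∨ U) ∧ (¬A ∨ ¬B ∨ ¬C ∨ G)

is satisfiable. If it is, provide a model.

Unsatisfiable — no assignment works.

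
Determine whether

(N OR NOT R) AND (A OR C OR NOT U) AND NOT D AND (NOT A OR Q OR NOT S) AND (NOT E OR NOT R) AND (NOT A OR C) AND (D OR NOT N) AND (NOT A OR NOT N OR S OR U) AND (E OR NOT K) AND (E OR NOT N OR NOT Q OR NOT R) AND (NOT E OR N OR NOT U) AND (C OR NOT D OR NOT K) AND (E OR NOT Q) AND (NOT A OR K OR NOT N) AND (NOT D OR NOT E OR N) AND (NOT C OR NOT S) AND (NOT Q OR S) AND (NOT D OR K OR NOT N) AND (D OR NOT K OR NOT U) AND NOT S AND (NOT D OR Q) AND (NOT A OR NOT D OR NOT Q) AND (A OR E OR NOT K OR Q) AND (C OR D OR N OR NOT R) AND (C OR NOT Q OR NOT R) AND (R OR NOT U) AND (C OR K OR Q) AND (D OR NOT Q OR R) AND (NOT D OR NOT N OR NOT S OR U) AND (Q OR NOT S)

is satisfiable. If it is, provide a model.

U=F; K=F; S=F; E=F; C=T; N=F; R=F; D=F; Q=F; A=F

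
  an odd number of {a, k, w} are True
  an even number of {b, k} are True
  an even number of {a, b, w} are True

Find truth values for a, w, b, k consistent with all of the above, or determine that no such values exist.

Adding constraints 1, 2, 3 mod 2: every variable appears an even number of times on the left, so the left side is 0.
But the right sides sum to 1 (mod 2). 0 ≠ 1 — the system is inconsistent.

Unsatisfiable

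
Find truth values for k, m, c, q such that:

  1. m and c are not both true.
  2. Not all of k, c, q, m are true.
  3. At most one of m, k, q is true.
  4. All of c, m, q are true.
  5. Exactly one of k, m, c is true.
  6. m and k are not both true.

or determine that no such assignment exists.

Case m = True:
  (1) with m=T forces c = False.
  Constraint (4) is violated (c=F) — contradiction.
Case m = False:
  Constraint (4) is violated (m=F) — contradiction.
Both cases fail — unsatisfiable.

The formula is unsatisfiable.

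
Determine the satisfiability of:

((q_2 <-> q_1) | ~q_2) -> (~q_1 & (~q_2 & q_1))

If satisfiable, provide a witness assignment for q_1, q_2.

q_1=F, q_2=T

  ((q_2 <-> q_1) | ~q_2) -> (~q_1 & (~q_2 & q_1)) = True
    (q_2 <-> q_1) | ~q_2 = False
      q_2 <-> q_1 = False
      ~q_2 = False
    ~q_1 & (~q_2 & q_1) = False
      ~q_1 = True
      ~q_2 & q_1 = False
        ~q_2 = False
The formula evaluates to True.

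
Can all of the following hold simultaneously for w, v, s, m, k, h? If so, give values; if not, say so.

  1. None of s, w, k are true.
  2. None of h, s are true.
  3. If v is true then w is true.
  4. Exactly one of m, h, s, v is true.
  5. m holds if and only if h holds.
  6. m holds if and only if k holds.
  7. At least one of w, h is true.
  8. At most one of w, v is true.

Case h = True:
  Constraint (2) is violated (h=T) — contradiction.
Case h = False:
  (1) forces s = False.
  (1) forces w = False.
  Constraint (7) is violated (w=F, h=F) — contradiction.
Both cases fail — unsatisfiable.

No satisfying assignment exists.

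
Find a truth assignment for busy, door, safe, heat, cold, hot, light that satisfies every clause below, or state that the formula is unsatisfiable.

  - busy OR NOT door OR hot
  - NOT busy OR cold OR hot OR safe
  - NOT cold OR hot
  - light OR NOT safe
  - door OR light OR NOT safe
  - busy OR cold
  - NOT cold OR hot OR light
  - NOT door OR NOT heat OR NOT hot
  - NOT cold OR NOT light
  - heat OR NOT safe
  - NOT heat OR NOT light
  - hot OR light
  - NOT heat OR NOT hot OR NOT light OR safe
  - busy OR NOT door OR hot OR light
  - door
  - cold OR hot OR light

Unit clause (door) forces door = True.
Set busy = False.
  then (busy OR NOT door OR hot) forces hot = True.
  then (busy OR cold) forces cold = True.
  then (NOT door OR NOT heat OR NOT hot) forces heat = False.
  then (NOT cold OR NOT light) forces light = False.
  then (heat OR NOT safe) forces safe = False.
All clauses satisfied.

busy = False, door = True, safe = False, heat = False, cold = True, hot = True, light = False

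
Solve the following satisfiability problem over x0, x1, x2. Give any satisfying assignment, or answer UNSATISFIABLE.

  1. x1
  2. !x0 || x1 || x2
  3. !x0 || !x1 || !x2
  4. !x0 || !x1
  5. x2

Unit clause (x1) forces x1 = True.
In (!x0 || !x1) only !x0 is left, so x0 = False.
Unit clause (x2) forces x2 = True.
Check each clause:
  (x1): x1 holds.
  (!x0 || x1 || x2): !x0 holds.
  (!x0 || !x1 || !x2): !x0 holds.
  (!x0 || !x1): !x0 holds.
  (x2): x2 holds.
All clauses satisfied.

x0 = False; x1 = True; x2 = True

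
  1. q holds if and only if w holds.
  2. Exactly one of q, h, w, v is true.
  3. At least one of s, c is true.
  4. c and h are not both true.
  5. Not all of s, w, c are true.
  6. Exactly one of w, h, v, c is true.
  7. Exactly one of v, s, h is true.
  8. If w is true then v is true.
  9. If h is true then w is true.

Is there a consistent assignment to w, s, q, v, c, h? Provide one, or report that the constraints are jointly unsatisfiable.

Unsatisfiable — no assignment works.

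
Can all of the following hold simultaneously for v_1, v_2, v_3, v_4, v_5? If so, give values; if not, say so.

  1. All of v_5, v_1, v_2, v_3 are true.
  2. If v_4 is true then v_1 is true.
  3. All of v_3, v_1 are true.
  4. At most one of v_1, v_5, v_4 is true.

Case v_1 = True:
  (1) forces v_5 = True.
  Constraint (4) is violated (v_1=T, v_5=T) — contradiction.
Case v_1 = False:
  Constraint (1) is violated (v_1=F) — contradiction.
Both cases fail — unsatisfiable.

Unsatisfiable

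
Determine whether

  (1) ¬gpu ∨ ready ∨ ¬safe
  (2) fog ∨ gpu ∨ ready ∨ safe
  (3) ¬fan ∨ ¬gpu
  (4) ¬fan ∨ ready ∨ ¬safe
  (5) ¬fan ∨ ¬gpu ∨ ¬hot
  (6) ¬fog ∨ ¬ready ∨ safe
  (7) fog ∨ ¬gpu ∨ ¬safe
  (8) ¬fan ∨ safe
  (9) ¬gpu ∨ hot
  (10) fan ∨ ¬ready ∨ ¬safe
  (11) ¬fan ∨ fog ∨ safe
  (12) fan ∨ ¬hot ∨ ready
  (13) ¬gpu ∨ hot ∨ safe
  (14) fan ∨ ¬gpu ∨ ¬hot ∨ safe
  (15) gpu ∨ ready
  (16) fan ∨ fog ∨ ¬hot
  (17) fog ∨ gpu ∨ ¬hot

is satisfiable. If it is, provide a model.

ready = True, fog = False, fan = False, hot = False, safe = False, gpu = False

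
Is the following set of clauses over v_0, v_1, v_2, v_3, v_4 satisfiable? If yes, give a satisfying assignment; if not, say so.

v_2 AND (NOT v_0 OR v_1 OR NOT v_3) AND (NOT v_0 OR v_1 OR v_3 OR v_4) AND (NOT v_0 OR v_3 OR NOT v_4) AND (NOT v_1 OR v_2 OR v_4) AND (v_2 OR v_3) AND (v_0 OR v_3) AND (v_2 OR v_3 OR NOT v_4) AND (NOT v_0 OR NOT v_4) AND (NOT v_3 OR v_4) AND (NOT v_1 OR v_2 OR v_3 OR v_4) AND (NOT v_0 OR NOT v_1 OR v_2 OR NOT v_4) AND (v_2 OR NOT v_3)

v_0=T; v_1=T; v_2=T; v_3=F; v_4=F

Unit clause (v_2) forces v_2 = True.
Set v_0 = True.
  then (NOT v_0 OR NOT v_4) forces v_4 = False.
  then (NOT v_3 OR v_4) forces v_3 = False.
  then (NOT v_0 OR v_1 OR v_3 OR v_4) forces v_1 = True.
All clauses satisfied.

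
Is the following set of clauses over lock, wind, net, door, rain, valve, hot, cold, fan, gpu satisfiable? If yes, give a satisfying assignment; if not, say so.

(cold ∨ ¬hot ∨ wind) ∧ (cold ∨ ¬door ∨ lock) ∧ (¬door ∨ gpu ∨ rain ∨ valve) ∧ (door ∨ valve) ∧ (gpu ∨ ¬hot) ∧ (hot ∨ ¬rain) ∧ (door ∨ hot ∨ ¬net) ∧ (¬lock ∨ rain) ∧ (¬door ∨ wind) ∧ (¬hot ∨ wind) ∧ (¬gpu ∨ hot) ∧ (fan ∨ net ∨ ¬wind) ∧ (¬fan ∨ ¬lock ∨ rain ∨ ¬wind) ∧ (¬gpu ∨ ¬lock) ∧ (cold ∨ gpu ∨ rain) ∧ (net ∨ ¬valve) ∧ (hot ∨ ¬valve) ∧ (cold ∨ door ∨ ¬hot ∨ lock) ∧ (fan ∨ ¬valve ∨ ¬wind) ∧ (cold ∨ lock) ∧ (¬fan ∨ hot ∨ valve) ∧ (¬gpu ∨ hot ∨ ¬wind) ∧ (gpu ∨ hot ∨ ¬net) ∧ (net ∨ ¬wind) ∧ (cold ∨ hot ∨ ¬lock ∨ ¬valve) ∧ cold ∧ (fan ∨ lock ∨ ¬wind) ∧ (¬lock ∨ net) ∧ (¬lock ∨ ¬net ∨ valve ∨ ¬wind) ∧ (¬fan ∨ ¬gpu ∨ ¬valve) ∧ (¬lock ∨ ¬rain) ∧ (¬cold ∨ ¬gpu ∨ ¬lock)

lock = False, wind = True, net = True, door = True, rain = True, valve = False, hot = True, cold = True, fan = True, gpu = True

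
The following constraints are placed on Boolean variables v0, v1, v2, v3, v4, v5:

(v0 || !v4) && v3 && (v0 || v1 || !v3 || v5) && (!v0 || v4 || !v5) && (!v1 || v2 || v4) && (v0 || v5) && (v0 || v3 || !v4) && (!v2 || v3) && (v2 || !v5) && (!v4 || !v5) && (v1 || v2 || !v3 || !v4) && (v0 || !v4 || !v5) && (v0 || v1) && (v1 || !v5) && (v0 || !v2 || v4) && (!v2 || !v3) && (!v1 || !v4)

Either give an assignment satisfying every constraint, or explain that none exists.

Unit clause (v3) forces v3 = True.
In (!v2 || !v3) only !v2 is left, so v2 = False.
In (v2 || !v5) only !v5 is left, so v5 = False.
In (v0 || v5) only v0 is left, so v0 = True.
Try v1 = True:
  (!v1 || v2 || v4) forces v4 = True.
  clause (!v1 || !v4) is falsified — backtrack.
So v1 = False.
  then (v1 || v2 || !v3 || !v4) forces v4 = False.
All clauses satisfied.

v0: True, v1: False, v2: False, v3: True, v4: False, v5: False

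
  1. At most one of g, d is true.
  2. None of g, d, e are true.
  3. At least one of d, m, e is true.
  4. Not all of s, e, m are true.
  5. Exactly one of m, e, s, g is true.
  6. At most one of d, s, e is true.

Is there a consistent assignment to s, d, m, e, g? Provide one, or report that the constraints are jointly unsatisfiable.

s: False; d: False; m: True; e: False; g: False

  (1) {g, d}: 0 true — at most one ✓
  (2) {g, d, e}: 0 true — none ✓
  (3) {d, m, e}: 1 true — at least one ✓
  (4) {s, e, m}: 1/3 true — not all ✓
  (5) {m, e, s, g}: 1 true — exactly one ✓
  (6) {d, s, e}: 0 true — at most one ✓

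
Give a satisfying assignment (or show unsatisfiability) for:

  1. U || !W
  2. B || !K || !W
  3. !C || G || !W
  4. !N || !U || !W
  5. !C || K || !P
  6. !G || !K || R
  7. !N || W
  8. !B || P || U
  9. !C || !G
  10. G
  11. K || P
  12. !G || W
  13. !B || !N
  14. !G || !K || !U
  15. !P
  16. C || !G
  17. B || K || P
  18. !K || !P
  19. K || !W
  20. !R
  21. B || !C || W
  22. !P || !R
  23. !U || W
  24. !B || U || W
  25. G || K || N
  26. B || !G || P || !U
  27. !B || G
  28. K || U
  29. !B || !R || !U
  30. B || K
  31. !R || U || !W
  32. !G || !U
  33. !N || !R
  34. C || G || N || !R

No satisfying assignment exists.

Case G = True:
  (!C || !G) forces C = False.
  Clause (C || !G) is falsified — contradiction.
Case G = False:
  Clause (G) is falsified — contradiction.
Both cases fail, so the formula is unsatisfiable.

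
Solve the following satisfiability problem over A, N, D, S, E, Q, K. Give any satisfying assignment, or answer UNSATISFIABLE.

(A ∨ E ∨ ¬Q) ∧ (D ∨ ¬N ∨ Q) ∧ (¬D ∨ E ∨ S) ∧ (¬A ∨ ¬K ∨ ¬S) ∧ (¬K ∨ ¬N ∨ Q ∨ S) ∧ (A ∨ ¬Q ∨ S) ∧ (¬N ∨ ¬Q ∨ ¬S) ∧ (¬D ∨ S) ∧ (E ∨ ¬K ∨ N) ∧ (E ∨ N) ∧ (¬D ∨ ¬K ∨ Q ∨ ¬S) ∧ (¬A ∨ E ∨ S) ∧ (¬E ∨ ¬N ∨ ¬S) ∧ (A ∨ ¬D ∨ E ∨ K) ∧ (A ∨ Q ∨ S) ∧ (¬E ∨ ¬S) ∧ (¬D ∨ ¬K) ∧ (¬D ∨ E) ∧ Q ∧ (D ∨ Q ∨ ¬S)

Unit clause (Q) forces Q = True.
Try A = False:
  (A ∨ E ∨ ¬Q) forces E = True.
  (A ∨ ¬Q ∨ S) forces S = True.
  clause (¬E ∨ ¬S) is falsified — backtrack.
So A = True.
Set N = False.
  then (E ∨ N) forces E = True.
  then (¬E ∨ ¬S) forces S = False.
  then (¬D ∨ S) forces D = False.
Set K = True.
All clauses satisfied.

A = True, N = False, D = False, S = False, E = True, Q = True, K = True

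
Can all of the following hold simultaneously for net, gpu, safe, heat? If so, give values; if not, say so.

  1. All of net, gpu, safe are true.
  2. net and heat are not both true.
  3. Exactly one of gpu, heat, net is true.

Case net = True:
  (1) forces gpu = True.
  Constraint (3) is violated (gpu=T, net=T) — contradiction.
Case net = False:
  Constraint (1) is violated (net=F) — contradiction.
Both cases fail — unsatisfiable.

Unsatisfiable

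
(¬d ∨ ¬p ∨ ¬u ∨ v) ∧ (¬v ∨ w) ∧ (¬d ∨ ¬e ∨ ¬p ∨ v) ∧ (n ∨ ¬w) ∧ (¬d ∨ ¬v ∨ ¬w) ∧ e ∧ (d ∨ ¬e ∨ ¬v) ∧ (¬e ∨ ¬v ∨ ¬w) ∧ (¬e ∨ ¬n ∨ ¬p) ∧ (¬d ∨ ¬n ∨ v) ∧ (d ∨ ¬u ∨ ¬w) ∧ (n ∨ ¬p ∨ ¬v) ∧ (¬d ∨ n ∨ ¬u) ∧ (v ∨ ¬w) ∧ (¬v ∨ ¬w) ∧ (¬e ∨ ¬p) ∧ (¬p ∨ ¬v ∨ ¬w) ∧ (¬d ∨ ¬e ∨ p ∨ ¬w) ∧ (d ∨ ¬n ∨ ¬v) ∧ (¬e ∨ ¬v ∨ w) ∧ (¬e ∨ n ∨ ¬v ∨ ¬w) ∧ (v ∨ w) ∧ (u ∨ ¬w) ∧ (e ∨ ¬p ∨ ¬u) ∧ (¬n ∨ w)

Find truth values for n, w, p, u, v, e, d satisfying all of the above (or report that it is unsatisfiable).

UNSATISFIABLE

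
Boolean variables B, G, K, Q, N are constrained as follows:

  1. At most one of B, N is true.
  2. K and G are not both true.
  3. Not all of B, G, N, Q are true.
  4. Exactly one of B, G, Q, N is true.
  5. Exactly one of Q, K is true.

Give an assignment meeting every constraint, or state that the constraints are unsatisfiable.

B = False, G = False, K = True, Q = False, N = True

  (1) {B, N}: 1 true — at most one ✓
  (2) K=T, G=F — not both ✓
  (3) {B, G, N, Q}: 1/4 true — not all ✓
  (4) {B, G, Q, N}: 1 true — exactly one ✓
  (5) {Q, K}: 1 true — exactly one ✓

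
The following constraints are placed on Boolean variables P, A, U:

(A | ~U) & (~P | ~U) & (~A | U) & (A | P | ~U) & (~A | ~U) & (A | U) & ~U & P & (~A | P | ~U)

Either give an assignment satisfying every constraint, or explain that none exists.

The formula is unsatisfiable.

Case U = True:
  Clause (~U) is falsified — contradiction.
Case U = False:
  (~A | U) forces A = False.
  Clause (A | U) is falsified — contradiction.
Both cases fail, so the formula is unsatisfiable.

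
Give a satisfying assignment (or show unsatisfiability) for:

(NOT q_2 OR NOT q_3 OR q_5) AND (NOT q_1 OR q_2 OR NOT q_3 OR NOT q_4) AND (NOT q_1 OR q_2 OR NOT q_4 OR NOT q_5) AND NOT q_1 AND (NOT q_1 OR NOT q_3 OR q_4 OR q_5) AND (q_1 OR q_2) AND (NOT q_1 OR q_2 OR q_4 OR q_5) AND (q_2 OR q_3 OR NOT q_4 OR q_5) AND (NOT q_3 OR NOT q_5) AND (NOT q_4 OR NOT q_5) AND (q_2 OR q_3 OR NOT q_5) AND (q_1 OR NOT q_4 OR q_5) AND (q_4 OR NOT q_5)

Unit clause (NOT q_1) forces q_1 = False.
In (q_1 OR q_2) only q_2 is left, so q_2 = True.
Try q_3 = True:
  (NOT q_2 OR NOT q_3 OR q_5) forces q_5 = True.
  clause (NOT q_3 OR NOT q_5) is falsified — backtrack.
So q_3 = False.
Set q_4 = False.
  then (q_4 OR NOT q_5) forces q_5 = False.
All clauses satisfied.

q_1: False; q_2: True; q_3: False; q_4: False; q_5: False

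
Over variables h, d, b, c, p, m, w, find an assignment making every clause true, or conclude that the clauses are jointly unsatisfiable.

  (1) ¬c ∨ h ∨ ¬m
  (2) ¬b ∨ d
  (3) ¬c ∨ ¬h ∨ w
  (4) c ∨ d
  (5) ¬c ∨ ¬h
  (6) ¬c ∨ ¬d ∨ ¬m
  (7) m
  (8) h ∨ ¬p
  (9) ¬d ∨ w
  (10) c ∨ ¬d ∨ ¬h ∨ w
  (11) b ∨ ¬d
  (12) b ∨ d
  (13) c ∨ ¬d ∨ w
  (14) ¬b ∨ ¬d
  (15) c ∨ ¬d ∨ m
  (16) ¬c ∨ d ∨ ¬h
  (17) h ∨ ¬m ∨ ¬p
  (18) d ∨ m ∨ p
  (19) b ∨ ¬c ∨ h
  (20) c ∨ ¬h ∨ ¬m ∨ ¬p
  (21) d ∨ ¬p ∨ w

Unsatisfiable — no assignment works.

Case b = True:
  (¬b ∨ d) forces d = True.
  Clause (¬b ∨ ¬d) is falsified — contradiction.
Case b = False:
  (m) forces m = True.
  (b ∨ ¬d) forces d = False.
  Clause (b ∨ d) is falsified — contradiction.
Both cases fail, so the formula is unsatisfiable.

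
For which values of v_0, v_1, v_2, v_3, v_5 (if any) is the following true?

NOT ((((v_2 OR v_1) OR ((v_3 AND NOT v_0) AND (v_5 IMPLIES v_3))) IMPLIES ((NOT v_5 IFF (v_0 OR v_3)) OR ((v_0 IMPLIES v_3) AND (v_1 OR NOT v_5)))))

v_0=T; v_1=F; v_2=T; v_3=F; v_5=T

  NOT ((((v_2 OR v_1) OR ((v_3 AND NOT v_0) AND (v_5 IMPLIES v_3))) IMPLIES ((NOT v_5 IFF (v_0 OR v_3)) OR ((v_0 IMPLIES v_3) AND (v_1 OR NOT v_5))))) = True
    ((v_2 OR v_1) OR ((v_3 AND NOT v_0) AND (v_5 IMPLIES v_3))) IMPLIES ((NOT v_5 IFF (v_0 OR v_3)) OR ((v_0 IMPLIES v_3) AND (v_1 OR NOT v_5))) = False
      (v_2 OR v_1) OR ((v_3 AND NOT v_0) AND (v_5 IMPLIES v_3)) = True
        v_2 OR v_1 = True
        (v_3 AND NOT v_0) AND (v_5 IMPLIES v_3) = False
          v_3 AND NOT v_0 = False
            NOT v_0 = False
          v_5 IMPLIES v_3 = False
      (NOT v_5 IFF (v_0 OR v_3)) OR ((v_0 IMPLIES v_3) AND (v_1 OR NOT v_5)) = False
        NOT v_5 IFF (v_0 OR v_3) = False
          NOT v_5 = False
          v_0 OR v_3 = True
        (v_0 IMPLIES v_3) AND (v_1 OR NOT v_5) = False
          v_0 IMPLIES v_3 = False
          v_1 OR NOT v_5 = False
            NOT v_5 = False
The formula evaluates to True.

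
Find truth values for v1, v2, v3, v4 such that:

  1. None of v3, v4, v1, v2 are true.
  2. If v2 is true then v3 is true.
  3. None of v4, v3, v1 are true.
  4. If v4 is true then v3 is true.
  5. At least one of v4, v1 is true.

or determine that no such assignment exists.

Case v1 = True:
  Constraint (1) is violated (v1=T) — contradiction.
Case v1 = False:
  (1) forces v3 = False.
  (1) forces v4 = False.
  Constraint (5) is violated (v4=F, v1=F) — contradiction.
Both cases fail — unsatisfiable.

The formula is unsatisfiable.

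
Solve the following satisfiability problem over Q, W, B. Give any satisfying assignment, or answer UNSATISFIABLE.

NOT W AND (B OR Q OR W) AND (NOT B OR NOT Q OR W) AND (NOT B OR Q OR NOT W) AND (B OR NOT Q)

Unit clause (NOT W) forces W = False.
Set Q = False.
  then (B OR Q OR W) forces B = True.
Check each clause:
  (NOT W): NOT W holds.
  (B OR Q OR W): B holds.
  (NOT B OR NOT Q OR W): NOT Q holds.
  (NOT B OR Q OR NOT W): NOT W holds.
  (B OR NOT Q): B holds.
All clauses satisfied.

Q = False, W = False, B = True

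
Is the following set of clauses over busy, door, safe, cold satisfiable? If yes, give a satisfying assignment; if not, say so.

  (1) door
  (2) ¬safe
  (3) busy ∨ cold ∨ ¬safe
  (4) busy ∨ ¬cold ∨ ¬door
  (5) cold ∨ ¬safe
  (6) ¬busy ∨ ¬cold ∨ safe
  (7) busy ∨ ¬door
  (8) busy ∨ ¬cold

Unit clause (door) forces door = True.
Unit clause (¬safe) forces safe = False.
In (busy ∨ ¬door) only busy is left, so busy = True.
In (¬busy ∨ ¬cold ∨ safe) only ¬cold is left, so cold = False.
All clauses satisfied.

busy=T; door=T; safe=F; cold=F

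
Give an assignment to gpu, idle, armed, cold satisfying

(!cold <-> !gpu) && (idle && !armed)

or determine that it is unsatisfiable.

gpu: True; idle: True; armed: False; cold: True

  !cold <-> !gpu = True
    !cold = False
    !gpu = False
  idle && !armed = True
    !armed = True
Both conjuncts True, so the formula holds.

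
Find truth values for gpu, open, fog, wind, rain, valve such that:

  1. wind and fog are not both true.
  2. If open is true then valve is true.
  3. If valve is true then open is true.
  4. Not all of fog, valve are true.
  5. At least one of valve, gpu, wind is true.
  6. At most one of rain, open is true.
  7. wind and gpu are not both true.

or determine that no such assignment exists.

gpu = False, open = True, fog = False, wind = True, rain = False, valve = True

  (1) wind=T, fog=F — not both ✓
  (2) open=T ⇒ valve: T ✓
  (3) valve=T ⇒ open: T ✓
  (4) {fog, valve}: 1/2 true — not all ✓
  (5) {valve, gpu, wind}: 2 true — at least one ✓
  (6) {rain, open}: 1 true — at most one ✓
  (7) wind=T, gpu=F — not both ✓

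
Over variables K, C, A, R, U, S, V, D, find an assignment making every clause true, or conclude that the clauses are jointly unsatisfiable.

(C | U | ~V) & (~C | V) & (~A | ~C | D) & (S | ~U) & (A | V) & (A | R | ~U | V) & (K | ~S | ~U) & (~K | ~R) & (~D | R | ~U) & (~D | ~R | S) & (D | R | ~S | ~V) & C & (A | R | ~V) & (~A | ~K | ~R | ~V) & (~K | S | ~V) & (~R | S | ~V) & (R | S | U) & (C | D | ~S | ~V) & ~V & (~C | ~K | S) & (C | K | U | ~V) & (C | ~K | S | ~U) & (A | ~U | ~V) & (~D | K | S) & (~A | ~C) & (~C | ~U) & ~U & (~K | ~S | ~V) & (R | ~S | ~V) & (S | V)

Case C = True:
  (~C | V) forces V = True.
  Clause (~V) is falsified — contradiction.
Case C = False:
  Clause (C) is falsified — contradiction.
Both cases fail, so the formula is unsatisfiable.

The formula is unsatisfiable.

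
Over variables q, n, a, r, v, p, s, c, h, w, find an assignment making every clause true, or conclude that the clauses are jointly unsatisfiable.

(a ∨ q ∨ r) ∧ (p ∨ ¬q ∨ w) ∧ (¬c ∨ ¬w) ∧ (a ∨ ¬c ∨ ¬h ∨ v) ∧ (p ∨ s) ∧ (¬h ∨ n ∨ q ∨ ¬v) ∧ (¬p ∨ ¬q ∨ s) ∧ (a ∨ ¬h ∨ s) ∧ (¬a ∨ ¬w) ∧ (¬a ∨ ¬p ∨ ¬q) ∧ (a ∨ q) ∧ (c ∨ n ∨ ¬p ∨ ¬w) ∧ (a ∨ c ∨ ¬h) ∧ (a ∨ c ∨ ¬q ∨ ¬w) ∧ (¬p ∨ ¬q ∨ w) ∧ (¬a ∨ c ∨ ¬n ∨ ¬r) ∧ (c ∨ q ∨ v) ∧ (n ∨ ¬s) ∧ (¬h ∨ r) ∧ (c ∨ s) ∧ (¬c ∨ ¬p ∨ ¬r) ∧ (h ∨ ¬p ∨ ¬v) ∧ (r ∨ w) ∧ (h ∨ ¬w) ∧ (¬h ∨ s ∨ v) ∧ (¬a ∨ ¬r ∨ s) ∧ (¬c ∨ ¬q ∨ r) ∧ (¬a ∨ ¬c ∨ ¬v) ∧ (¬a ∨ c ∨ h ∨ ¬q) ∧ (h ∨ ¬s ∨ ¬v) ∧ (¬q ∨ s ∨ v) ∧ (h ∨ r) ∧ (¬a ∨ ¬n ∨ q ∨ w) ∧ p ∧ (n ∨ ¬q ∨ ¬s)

Case r = True:
  (p) forces p = True.
  (¬c ∨ ¬p ∨ ¬r) forces c = False.
  (c ∨ s) forces s = True.
  (n ∨ ¬s) forces n = True.
  (¬a ∨ c ∨ ¬n ∨ ¬r) forces a = False.
  (a ∨ q) forces q = True.
  (a ∨ c ∨ ¬h) forces h = False.
  (a ∨ c ∨ ¬q ∨ ¬w) forces w = False.
  Clause (¬p ∨ ¬q ∨ w) is falsified — contradiction.
Case r = False:
  (¬h ∨ r) forces h = False.
  Clause (h ∨ r) is falsified — contradiction.
Both cases fail, so the formula is unsatisfiable.

Unsatisfiable — no assignment works.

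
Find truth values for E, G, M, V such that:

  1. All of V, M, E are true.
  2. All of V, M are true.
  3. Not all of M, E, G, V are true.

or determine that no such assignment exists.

E: True, G: False, M: True, V: True

  (1) {V, M, E}: all 3 true ✓
  (2) {V, M}: all 2 true ✓
  (3) {M, E, G, V}: 3/4 true — not all ✓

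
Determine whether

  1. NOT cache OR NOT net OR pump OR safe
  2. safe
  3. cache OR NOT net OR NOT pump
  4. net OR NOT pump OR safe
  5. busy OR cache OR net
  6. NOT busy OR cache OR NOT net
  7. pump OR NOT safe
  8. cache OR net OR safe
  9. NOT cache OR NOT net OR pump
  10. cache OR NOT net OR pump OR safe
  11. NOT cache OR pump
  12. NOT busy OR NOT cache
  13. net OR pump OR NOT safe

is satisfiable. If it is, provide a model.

pump=T; safe=T; net=F; busy=F; cache=T

Unit clause (safe) forces safe = True.
In (pump OR NOT safe) only pump is left, so pump = True.
Set net = False.
Set busy = False.
  then (busy OR cache OR net) forces cache = True.
All clauses satisfied.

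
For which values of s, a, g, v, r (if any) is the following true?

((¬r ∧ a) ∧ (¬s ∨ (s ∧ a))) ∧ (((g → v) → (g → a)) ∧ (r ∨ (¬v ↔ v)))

Unsatisfiable — no assignment works.

Case a = True: the formula simplifies to (¬r ∧ (¬s ∨ s)) ∧ (r ∨ (¬v ↔ v)).
  r = True: the conjunct ¬r is False.
  r = False: simplifies to (¬s ∨ s) ∧ (¬v ↔ v).
    v = True: the conjunct ¬v ↔ v becomes ¬True ↔ True = False.
    v = False: the conjunct ¬v ↔ v becomes ¬False ↔ False = False.
Case a = False: the conjunct a is False.
Both cases fail — unsatisfiable.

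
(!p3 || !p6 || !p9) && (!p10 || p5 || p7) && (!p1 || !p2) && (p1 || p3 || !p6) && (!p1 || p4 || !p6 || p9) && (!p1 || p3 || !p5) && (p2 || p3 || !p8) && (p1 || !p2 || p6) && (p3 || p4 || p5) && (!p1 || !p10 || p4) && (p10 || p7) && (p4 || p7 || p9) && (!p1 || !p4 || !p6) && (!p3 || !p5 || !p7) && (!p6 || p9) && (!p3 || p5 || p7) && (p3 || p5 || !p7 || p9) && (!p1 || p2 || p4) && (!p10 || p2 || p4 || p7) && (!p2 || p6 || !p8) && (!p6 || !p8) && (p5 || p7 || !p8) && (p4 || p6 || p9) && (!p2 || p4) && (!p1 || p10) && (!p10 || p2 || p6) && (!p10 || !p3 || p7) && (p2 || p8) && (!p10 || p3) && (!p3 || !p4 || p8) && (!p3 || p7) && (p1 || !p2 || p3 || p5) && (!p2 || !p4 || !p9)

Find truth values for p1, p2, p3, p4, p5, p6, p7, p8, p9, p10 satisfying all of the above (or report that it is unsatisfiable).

Try p1 = True:
  (!p1 || !p2) forces p2 = False.
  (!p1 || p2 || p4) forces p4 = True.
  (!p1 || !p4 || !p6) forces p6 = False.
  (!p1 || p10) forces p10 = True.
  clause (!p10 || p2 || p6) is falsified — backtrack.
So p1 = False.
Set p2 = False.
  then (p2 || p8) forces p8 = True.
  then (p2 || p3 || !p8) forces p3 = True.
  then (!p6 || !p8) forces p6 = False.
  then (!p10 || p2 || p6) forces p10 = False.
  then (!p3 || p7) forces p7 = True.
  then (!p3 || !p5 || !p7) forces p5 = False.
Set p4 = True.
Set p9 = True.
All clauses satisfied.

p1 = False, p2 = False, p3 = True, p4 = True, p5 = False, p6 = False, p7 = True, p8 = True, p9 = True, p10 = False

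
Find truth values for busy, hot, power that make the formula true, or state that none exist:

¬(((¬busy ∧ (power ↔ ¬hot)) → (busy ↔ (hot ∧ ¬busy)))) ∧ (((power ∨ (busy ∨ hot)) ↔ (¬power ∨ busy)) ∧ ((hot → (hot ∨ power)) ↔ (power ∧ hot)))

Unsatisfiable

Case hot = True: the formula simplifies to ¬(((¬busy ∧ ¬power) → (busy ↔ ¬busy))) ∧ ((¬power ∨ busy) ∧ power).
  power = True: the conjunct ¬(((¬busy ∧ ¬power) → (busy ↔ ¬busy))) becomes ¬((False → (busy ↔ ¬busy))) = False.
  power = False: the conjunct power is False.
Case hot = False: the conjunct (hot → (hot ∨ power)) ↔ (power ∧ hot) becomes (False → power) ↔ (power ∧ False) = False.
Both cases fail — unsatisfiable.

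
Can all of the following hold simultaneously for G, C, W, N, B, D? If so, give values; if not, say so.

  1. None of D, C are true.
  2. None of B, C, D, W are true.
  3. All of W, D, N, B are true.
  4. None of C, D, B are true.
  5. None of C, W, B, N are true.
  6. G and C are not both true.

The formula is unsatisfiable.

Case W = True:
  Constraint (2) is violated (W=T) — contradiction.
Case W = False:
  Constraint (3) is violated (W=F) — contradiction.
Both cases fail — unsatisfiable.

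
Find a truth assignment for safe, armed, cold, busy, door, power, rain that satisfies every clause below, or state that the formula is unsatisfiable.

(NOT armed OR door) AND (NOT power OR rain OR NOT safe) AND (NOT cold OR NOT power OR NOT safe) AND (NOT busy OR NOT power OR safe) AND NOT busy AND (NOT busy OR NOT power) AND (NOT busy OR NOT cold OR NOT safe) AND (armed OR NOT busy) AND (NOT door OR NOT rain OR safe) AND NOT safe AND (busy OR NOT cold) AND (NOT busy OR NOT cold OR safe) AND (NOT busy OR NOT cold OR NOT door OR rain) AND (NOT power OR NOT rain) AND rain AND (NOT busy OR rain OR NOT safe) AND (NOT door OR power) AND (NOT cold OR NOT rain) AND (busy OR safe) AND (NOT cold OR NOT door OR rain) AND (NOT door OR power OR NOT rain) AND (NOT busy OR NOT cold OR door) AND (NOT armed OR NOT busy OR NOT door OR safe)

Case safe = True:
  Clause (NOT safe) is falsified — contradiction.
Case safe = False:
  (NOT busy) forces busy = False.
  Clause (busy OR safe) is falsified — contradiction.
Both cases fail, so the formula is unsatisfiable.

The formula is unsatisfiable.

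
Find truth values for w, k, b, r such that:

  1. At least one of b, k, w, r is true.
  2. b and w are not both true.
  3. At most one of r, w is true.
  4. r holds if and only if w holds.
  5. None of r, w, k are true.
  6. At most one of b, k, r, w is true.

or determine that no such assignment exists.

w: False, k: False, b: True, r: False

  (1) {b, k, w, r}: 1 true — at least one ✓
  (2) b=T, w=F — not both ✓
  (3) {r, w}: 0 true — at most one ✓
  (4) r=F, w=F — same ✓
  (5) {r, w, k}: 0 true — none ✓
  (6) {b, k, r, w}: 1 true — at most one ✓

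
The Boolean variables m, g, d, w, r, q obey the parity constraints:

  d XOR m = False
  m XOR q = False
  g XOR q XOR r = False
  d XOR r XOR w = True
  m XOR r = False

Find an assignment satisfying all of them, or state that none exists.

m = False; g = False; d = False; w = True; r = False; q = False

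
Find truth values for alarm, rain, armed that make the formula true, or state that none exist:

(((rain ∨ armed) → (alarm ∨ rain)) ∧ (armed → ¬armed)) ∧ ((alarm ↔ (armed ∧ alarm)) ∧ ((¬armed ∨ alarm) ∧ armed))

Unsatisfiable — no assignment works.

Case armed = True: the conjunct armed → ¬armed becomes True → ¬True = False.
Case armed = False: the conjunct armed is False.
Both cases fail — unsatisfiable.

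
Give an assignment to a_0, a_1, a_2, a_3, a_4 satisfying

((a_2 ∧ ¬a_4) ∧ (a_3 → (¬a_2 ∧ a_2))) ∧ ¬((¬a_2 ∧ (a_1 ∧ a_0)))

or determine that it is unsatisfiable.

a_0 = False, a_1 = False, a_2 = True, a_3 = False, a_4 = False

  (a_2 ∧ ¬a_4) ∧ (a_3 → (¬a_2 ∧ a_2)) = True
    a_2 ∧ ¬a_4 = True
      ¬a_4 = True
    a_3 → (¬a_2 ∧ a_2) = True
      ¬a_2 ∧ a_2 = False
        ¬a_2 = False
  ¬((¬a_2 ∧ (a_1 ∧ a_0))) = True
    ¬a_2 ∧ (a_1 ∧ a_0) = False
      ¬a_2 = False
      a_1 ∧ a_0 = False
Both conjuncts True, so the formula holds.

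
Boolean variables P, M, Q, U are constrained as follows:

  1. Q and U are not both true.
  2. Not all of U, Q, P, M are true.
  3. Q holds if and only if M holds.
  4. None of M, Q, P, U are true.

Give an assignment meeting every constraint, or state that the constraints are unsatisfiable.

P: False, M: False, Q: False, U: False

  (1) Q=F, U=F — not both ✓
  (2) {U, Q, P, M}: 0/4 true — not all ✓
  (3) Q=F, M=F — same ✓
  (4) {M, Q, P, U}: 0 true — none ✓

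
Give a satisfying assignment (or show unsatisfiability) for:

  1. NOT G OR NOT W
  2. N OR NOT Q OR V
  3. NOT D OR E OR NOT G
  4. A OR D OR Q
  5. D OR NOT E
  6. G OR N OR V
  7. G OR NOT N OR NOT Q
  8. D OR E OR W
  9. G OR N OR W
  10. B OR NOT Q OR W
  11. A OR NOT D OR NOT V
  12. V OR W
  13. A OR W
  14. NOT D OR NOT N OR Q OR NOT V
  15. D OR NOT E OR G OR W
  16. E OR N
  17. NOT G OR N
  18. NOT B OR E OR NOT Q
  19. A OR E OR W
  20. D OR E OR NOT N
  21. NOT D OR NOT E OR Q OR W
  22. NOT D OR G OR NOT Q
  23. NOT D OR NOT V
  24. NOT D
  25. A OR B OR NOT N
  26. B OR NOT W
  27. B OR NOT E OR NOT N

Case E = True:
  (D OR NOT E) forces D = True.
  Clause (NOT D) is falsified — contradiction.
Case E = False:
  (E OR N) forces N = True.
  (D OR E OR NOT N) forces D = True.
  Clause (NOT D) is falsified — contradiction.
Both cases fail, so the formula is unsatisfiable.

Unsatisfiable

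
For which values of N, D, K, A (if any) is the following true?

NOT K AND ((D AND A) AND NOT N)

N: False; D: True; K: False; A: True

  NOT K = True
  (D AND A) AND NOT N = True
    D AND A = True
    NOT N = True
Both conjuncts True, so the formula holds.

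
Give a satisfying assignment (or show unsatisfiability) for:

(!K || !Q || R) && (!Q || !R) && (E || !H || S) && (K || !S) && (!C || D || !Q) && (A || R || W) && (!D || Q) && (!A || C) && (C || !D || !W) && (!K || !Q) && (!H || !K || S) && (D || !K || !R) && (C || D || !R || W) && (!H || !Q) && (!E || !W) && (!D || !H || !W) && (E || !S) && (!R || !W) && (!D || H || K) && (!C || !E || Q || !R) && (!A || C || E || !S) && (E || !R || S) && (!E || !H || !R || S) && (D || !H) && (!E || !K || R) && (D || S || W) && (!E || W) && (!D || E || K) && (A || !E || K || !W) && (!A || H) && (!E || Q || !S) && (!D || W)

D: False, W: True, H: False, C: True, K: True, R: False, E: False, S: False, Q: False, A: False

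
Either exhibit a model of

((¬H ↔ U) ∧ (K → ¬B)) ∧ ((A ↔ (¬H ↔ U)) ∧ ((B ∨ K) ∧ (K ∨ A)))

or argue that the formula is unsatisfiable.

H = True; A = True; K = False; B = True; U = False

  (¬H ↔ U) ∧ (K → ¬B) = True
    ¬H ↔ U = True
      ¬H = False
    K → ¬B = True
      ¬B = False
  (A ↔ (¬H ↔ U)) ∧ ((B ∨ K) ∧ (K ∨ A)) = True
    A ↔ (¬H ↔ U) = True
      ¬H ↔ U = True
        ¬H = False
    (B ∨ K) ∧ (K ∨ A) = True
      B ∨ K = True
      K ∨ A = True
Both conjuncts True, so the formula holds.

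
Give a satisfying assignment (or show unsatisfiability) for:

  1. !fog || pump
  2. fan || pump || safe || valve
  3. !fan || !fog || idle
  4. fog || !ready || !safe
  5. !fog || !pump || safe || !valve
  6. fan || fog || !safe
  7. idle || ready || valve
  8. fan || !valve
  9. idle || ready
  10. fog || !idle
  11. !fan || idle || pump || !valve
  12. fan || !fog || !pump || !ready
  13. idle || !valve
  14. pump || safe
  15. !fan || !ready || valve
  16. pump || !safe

Set idle = True.
  then (fog || !idle) forces fog = True.
  then (!fog || pump) forces pump = True.
Set ready = True.
  then (fan || !fog || !pump || !ready) forces fan = True.
  then (!fan || !ready || valve) forces valve = True.
  then (!fog || !pump || safe || !valve) forces safe = True.
All clauses satisfied.

idle=T, ready=T, pump=T, valve=T, fog=T, fan=T, safe=T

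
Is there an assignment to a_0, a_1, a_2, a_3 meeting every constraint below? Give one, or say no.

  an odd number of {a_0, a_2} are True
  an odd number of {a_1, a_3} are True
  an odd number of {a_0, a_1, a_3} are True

a_0 = False, a_1 = False, a_2 = True, a_3 = True

{a_0, a_2}: 1 true → odd ✓
{a_1, a_3}: 1 true → odd ✓
{a_0, a_1, a_3}: 1 true → odd ✓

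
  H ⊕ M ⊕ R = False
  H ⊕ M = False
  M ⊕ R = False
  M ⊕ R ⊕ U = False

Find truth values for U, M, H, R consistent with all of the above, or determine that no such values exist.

U = False, M = False, H = False, R = False

H ⊕ M ⊕ R = F ⊕ F ⊕ F = False ✓
H ⊕ M = F ⊕ F = False ✓
M ⊕ R = F ⊕ F = False ✓
M ⊕ R ⊕ U = F ⊕ F ⊕ F = False ✓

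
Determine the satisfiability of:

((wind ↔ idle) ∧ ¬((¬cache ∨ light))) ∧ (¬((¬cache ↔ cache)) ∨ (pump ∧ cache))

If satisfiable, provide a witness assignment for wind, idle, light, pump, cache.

wind = False, idle = False, light = False, pump = False, cache = True

  (wind ↔ idle) ∧ ¬((¬cache ∨ light)) = True
    wind ↔ idle = True
    ¬((¬cache ∨ light)) = True
      ¬cache ∨ light = False
        ¬cache = False
  ¬((¬cache ↔ cache)) ∨ (pump ∧ cache) = True
    ¬((¬cache ↔ cache)) = True
      ¬cache ↔ cache = False
        ¬cache = False
    pump ∧ cache = False
Both conjuncts True, so the formula holds.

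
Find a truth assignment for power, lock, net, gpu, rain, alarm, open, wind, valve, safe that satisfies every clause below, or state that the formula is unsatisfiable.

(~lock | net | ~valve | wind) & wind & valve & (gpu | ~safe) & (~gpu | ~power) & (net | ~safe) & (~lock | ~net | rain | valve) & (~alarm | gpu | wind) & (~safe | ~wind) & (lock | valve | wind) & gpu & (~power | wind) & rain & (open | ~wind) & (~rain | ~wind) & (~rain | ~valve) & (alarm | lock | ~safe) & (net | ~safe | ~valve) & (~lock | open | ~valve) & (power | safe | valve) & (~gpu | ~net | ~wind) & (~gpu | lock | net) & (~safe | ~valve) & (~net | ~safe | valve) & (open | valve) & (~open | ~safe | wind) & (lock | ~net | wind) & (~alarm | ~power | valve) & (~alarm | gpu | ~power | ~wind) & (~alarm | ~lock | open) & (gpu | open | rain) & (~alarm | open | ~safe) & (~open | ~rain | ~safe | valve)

Case rain = True:
  (wind) forces wind = True.
  Clause (~rain | ~wind) is falsified — contradiction.
Case rain = False:
  Clause (rain) is falsified — contradiction.
Both cases fail, so the formula is unsatisfiable.

Unsatisfiable — no assignment works.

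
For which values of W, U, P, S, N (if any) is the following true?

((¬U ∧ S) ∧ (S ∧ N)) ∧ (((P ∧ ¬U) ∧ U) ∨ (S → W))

W = True, U = False, P = False, S = True, N = True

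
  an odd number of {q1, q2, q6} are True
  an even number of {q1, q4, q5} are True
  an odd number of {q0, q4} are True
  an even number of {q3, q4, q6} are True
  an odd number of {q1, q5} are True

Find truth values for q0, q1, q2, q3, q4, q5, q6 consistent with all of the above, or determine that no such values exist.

q0=F, q1=T, q2=T, q3=F, q4=T, q5=F, q6=T

{q1, q2, q6}: 3 true → odd ✓
{q1, q4, q5}: 2 true → even ✓
{q0, q4}: 1 true → odd ✓
{q3, q4, q6}: 2 true → even ✓
{q1, q5}: 1 true → odd ✓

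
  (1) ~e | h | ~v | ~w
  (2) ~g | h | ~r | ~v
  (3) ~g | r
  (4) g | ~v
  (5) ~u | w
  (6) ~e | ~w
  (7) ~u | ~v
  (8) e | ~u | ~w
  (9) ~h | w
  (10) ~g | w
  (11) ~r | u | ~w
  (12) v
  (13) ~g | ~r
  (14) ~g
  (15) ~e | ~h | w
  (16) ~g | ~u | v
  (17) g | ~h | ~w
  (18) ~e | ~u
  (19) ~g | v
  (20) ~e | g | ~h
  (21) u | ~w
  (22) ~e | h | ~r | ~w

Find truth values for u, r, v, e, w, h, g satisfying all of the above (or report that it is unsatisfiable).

Case v = True:
  (g | ~v) forces g = True.
  Clause (~g) is falsified — contradiction.
Case v = False:
  Clause (v) is falsified — contradiction.
Both cases fail, so the formula is unsatisfiable.

The formula is unsatisfiable.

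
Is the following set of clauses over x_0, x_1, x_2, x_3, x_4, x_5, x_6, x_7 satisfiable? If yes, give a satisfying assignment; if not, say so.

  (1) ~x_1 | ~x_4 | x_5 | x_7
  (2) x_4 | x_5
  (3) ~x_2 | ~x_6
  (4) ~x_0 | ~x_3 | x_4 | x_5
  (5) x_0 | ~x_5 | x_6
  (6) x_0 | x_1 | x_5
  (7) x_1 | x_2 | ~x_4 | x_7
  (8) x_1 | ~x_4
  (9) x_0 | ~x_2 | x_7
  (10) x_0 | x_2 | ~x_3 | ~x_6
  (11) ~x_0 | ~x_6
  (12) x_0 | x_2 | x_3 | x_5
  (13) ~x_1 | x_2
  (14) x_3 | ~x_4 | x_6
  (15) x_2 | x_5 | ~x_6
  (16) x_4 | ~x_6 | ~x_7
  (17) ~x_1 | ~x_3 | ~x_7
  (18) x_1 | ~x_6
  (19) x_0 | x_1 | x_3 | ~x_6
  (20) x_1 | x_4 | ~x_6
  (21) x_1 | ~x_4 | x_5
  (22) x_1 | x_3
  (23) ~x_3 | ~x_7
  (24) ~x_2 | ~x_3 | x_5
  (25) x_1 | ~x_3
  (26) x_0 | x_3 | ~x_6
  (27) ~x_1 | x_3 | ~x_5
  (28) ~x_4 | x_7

Set x_0 = True.
  then (~x_0 | ~x_6) forces x_6 = False.
Try x_1 = False:
  (x_1 | ~x_4) forces x_4 = False.
  (x_4 | x_5) forces x_5 = True.
  (x_1 | x_3) forces x_3 = True.
  clause (x_1 | ~x_3) is falsified — backtrack.
So x_1 = True.
  then (~x_1 | x_2) forces x_2 = True.
Set x_3 = True.
  then (~x_1 | ~x_3 | ~x_7) forces x_7 = False.
  then (~x_2 | ~x_3 | x_5) forces x_5 = True.
  then (~x_4 | x_7) forces x_4 = False.
All clauses satisfied.

x_0 = True, x_1 = True, x_2 = True, x_3 = True, x_4 = False, x_5 = True, x_6 = False, x_7 = False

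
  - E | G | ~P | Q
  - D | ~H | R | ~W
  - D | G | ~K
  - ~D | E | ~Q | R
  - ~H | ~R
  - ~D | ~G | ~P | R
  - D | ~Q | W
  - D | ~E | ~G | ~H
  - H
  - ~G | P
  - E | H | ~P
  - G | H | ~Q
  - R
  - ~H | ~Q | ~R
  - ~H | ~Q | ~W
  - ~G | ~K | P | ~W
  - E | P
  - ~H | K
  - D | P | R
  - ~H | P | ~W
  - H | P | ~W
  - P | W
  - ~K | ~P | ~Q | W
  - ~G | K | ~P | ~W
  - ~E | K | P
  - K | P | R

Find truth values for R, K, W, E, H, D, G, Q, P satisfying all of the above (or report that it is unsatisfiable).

No satisfying assignment exists.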